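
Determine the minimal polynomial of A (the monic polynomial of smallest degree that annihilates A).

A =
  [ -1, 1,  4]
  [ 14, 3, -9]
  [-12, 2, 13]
x^3 - 15*x^2 + 75*x - 125

The characteristic polynomial is χ_A(x) = (x - 5)^3, so the eigenvalues are known. The minimal polynomial is
  m_A(x) = Π_λ (x − λ)^{k_λ}
where k_λ is the size of the *largest* Jordan block for λ (equivalently, the smallest k with (A − λI)^k v = 0 for every generalised eigenvector v of λ).

  λ = 5: largest Jordan block has size 3, contributing (x − 5)^3

So m_A(x) = (x - 5)^3 = x^3 - 15*x^2 + 75*x - 125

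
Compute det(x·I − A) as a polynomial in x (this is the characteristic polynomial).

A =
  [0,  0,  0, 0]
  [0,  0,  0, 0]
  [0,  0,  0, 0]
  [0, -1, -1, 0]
x^4

Expanding det(x·I − A) (e.g. by cofactor expansion or by noting that A is similar to its Jordan form J, which has the same characteristic polynomial as A) gives
  χ_A(x) = x^4
which factors as x^4. The eigenvalues (with algebraic multiplicities) are λ = 0 with multiplicity 4.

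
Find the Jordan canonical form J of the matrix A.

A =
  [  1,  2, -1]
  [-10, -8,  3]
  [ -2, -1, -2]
J_3(-3)

The characteristic polynomial is
  det(x·I − A) = x^3 + 9*x^2 + 27*x + 27 = (x + 3)^3

Eigenvalues and multiplicities (the geometric multiplicity of λ is n − rank(A − λI), which equals the number of Jordan blocks for λ):
  λ = -3: algebraic multiplicity = 3, geometric multiplicity = 1

Determining the block sizes for each eigenvalue:
  λ = -3: one block (gm = 1), so the single block has size am = 3 → block sizes [3]

Assembling the blocks gives a Jordan form
J =
  [-3,  1,  0]
  [ 0, -3,  1]
  [ 0,  0, -3]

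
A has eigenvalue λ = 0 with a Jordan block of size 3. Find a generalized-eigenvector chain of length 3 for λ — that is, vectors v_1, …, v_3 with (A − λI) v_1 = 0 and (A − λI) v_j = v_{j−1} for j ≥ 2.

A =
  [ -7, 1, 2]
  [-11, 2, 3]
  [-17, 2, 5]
A Jordan chain for λ = 0 of length 3:
v_1 = (4, 4, 12)ᵀ
v_2 = (-7, -11, -17)ᵀ
v_3 = (1, 0, 0)ᵀ

Let N = A − (0)·I. We want v_3 with N^3 v_3 = 0 but N^2 v_3 ≠ 0; then v_{j-1} := N · v_j for j = 3, …, 2.

Pick v_3 = (1, 0, 0)ᵀ.
Then v_2 = N · v_3 = (-7, -11, -17)ᵀ.
Then v_1 = N · v_2 = (4, 4, 12)ᵀ.

Sanity check: (A − (0)·I) v_1 = (0, 0, 0)ᵀ = 0. ✓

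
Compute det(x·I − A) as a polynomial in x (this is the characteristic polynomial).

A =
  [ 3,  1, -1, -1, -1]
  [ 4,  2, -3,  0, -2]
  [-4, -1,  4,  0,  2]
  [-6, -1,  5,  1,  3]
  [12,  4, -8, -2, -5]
x^5 - 5*x^4 + 10*x^3 - 10*x^2 + 5*x - 1

Expanding det(x·I − A) (e.g. by cofactor expansion or by noting that A is similar to its Jordan form J, which has the same characteristic polynomial as A) gives
  χ_A(x) = x^5 - 5*x^4 + 10*x^3 - 10*x^2 + 5*x - 1
which factors as (x - 1)^5. The eigenvalues (with algebraic multiplicities) are λ = 1 with multiplicity 5.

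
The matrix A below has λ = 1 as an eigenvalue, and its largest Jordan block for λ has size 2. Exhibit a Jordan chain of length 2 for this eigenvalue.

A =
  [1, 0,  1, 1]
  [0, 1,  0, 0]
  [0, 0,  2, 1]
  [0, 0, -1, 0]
A Jordan chain for λ = 1 of length 2:
v_1 = (1, 0, 1, -1)ᵀ
v_2 = (0, 0, 1, 0)ᵀ

Let N = A − (1)·I. We want v_2 with N^2 v_2 = 0 but N^1 v_2 ≠ 0; then v_{j-1} := N · v_j for j = 2, …, 2.

Pick v_2 = (0, 0, 1, 0)ᵀ.
Then v_1 = N · v_2 = (1, 0, 1, -1)ᵀ.

Sanity check: (A − (1)·I) v_1 = (0, 0, 0, 0)ᵀ = 0. ✓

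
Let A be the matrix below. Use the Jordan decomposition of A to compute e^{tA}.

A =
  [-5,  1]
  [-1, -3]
e^{tA} =
  [-t*exp(-4*t) + exp(-4*t), t*exp(-4*t)]
  [-t*exp(-4*t), t*exp(-4*t) + exp(-4*t)]

Strategy: write A = P · J · P⁻¹ where J is a Jordan canonical form, so e^{tA} = P · e^{tJ} · P⁻¹, and e^{tJ} can be computed block-by-block.

A has Jordan form
J =
  [-4,  1]
  [ 0, -4]
(up to reordering of blocks).

Per-block formulas:
  For a 2×2 Jordan block J_2(-4): exp(t · J_2(-4)) = e^(-4t)·(I + t·N), where N is the 2×2 nilpotent shift.

After assembling e^{tJ} and conjugating by P, we get:

e^{tA} =
  [-t*exp(-4*t) + exp(-4*t), t*exp(-4*t)]
  [-t*exp(-4*t), t*exp(-4*t) + exp(-4*t)]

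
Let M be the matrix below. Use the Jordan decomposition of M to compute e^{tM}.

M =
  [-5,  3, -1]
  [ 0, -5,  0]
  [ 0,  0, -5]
e^{tM} =
  [exp(-5*t), 3*t*exp(-5*t), -t*exp(-5*t)]
  [0, exp(-5*t), 0]
  [0, 0, exp(-5*t)]

Strategy: write M = P · J · P⁻¹ where J is a Jordan canonical form, so e^{tM} = P · e^{tJ} · P⁻¹, and e^{tJ} can be computed block-by-block.

M has Jordan form
J =
  [-5,  1,  0]
  [ 0, -5,  0]
  [ 0,  0, -5]
(up to reordering of blocks).

Per-block formulas:
  For a 2×2 Jordan block J_2(-5): exp(t · J_2(-5)) = e^(-5t)·(I + t·N), where N is the 2×2 nilpotent shift.
  For a 1×1 block at λ = -5: exp(t · [-5]) = [e^(-5t)].

After assembling e^{tJ} and conjugating by P, we get:

e^{tM} =
  [exp(-5*t), 3*t*exp(-5*t), -t*exp(-5*t)]
  [0, exp(-5*t), 0]
  [0, 0, exp(-5*t)]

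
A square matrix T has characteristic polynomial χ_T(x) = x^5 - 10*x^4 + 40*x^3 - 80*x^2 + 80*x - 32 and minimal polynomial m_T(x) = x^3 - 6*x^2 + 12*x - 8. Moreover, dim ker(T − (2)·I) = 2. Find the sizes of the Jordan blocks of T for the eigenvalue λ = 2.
Block sizes for λ = 2: [3, 2]

Step 1 — from the characteristic polynomial, algebraic multiplicity of λ = 2 is 5. From dim ker(T − (2)·I) = 2, there are exactly 2 Jordan blocks for λ = 2.
Step 2 — from the minimal polynomial, the factor (x − 2)^3 tells us the largest block for λ = 2 has size 3.
Step 3 — with total size 5, 2 blocks, and largest block 3, the block sizes (in nonincreasing order) are [3, 2].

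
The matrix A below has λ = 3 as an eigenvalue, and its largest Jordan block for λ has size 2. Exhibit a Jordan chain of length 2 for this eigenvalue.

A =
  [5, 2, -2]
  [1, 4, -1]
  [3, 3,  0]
A Jordan chain for λ = 3 of length 2:
v_1 = (2, 1, 3)ᵀ
v_2 = (1, 0, 0)ᵀ

Let N = A − (3)·I. We want v_2 with N^2 v_2 = 0 but N^1 v_2 ≠ 0; then v_{j-1} := N · v_j for j = 2, …, 2.

Pick v_2 = (1, 0, 0)ᵀ.
Then v_1 = N · v_2 = (2, 1, 3)ᵀ.

Sanity check: (A − (3)·I) v_1 = (0, 0, 0)ᵀ = 0. ✓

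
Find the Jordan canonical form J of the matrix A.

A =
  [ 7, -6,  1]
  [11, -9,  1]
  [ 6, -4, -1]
J_3(-1)

The characteristic polynomial is
  det(x·I − A) = x^3 + 3*x^2 + 3*x + 1 = (x + 1)^3

Eigenvalues and multiplicities (the geometric multiplicity of λ is n − rank(A − λI), which equals the number of Jordan blocks for λ):
  λ = -1: algebraic multiplicity = 3, geometric multiplicity = 1

Determining the block sizes for each eigenvalue:
  λ = -1: one block (gm = 1), so the single block has size am = 3 → block sizes [3]

Assembling the blocks gives a Jordan form
J =
  [-1,  1,  0]
  [ 0, -1,  1]
  [ 0,  0, -1]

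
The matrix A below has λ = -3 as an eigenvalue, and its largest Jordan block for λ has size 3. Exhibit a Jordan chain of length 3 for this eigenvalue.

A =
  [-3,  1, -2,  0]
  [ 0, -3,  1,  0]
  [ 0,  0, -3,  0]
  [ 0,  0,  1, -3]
A Jordan chain for λ = -3 of length 3:
v_1 = (1, 0, 0, 0)ᵀ
v_2 = (-2, 1, 0, 1)ᵀ
v_3 = (0, 0, 1, 0)ᵀ

Let N = A − (-3)·I. We want v_3 with N^3 v_3 = 0 but N^2 v_3 ≠ 0; then v_{j-1} := N · v_j for j = 3, …, 2.

Pick v_3 = (0, 0, 1, 0)ᵀ.
Then v_2 = N · v_3 = (-2, 1, 0, 1)ᵀ.
Then v_1 = N · v_2 = (1, 0, 0, 0)ᵀ.

Sanity check: (A − (-3)·I) v_1 = (0, 0, 0, 0)ᵀ = 0. ✓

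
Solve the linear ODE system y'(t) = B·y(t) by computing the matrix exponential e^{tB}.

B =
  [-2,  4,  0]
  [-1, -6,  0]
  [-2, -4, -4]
e^{tB} =
  [2*t*exp(-4*t) + exp(-4*t), 4*t*exp(-4*t), 0]
  [-t*exp(-4*t), -2*t*exp(-4*t) + exp(-4*t), 0]
  [-2*t*exp(-4*t), -4*t*exp(-4*t), exp(-4*t)]

Strategy: write B = P · J · P⁻¹ where J is a Jordan canonical form, so e^{tB} = P · e^{tJ} · P⁻¹, and e^{tJ} can be computed block-by-block.

B has Jordan form
J =
  [-4,  1,  0]
  [ 0, -4,  0]
  [ 0,  0, -4]
(up to reordering of blocks).

Per-block formulas:
  For a 1×1 block at λ = -4: exp(t · [-4]) = [e^(-4t)].
  For a 2×2 Jordan block J_2(-4): exp(t · J_2(-4)) = e^(-4t)·(I + t·N), where N is the 2×2 nilpotent shift.

After assembling e^{tJ} and conjugating by P, we get:

e^{tB} =
  [2*t*exp(-4*t) + exp(-4*t), 4*t*exp(-4*t), 0]
  [-t*exp(-4*t), -2*t*exp(-4*t) + exp(-4*t), 0]
  [-2*t*exp(-4*t), -4*t*exp(-4*t), exp(-4*t)]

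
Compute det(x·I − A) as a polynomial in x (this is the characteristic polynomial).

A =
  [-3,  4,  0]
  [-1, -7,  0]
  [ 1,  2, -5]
x^3 + 15*x^2 + 75*x + 125

Expanding det(x·I − A) (e.g. by cofactor expansion or by noting that A is similar to its Jordan form J, which has the same characteristic polynomial as A) gives
  χ_A(x) = x^3 + 15*x^2 + 75*x + 125
which factors as (x + 5)^3. The eigenvalues (with algebraic multiplicities) are λ = -5 with multiplicity 3.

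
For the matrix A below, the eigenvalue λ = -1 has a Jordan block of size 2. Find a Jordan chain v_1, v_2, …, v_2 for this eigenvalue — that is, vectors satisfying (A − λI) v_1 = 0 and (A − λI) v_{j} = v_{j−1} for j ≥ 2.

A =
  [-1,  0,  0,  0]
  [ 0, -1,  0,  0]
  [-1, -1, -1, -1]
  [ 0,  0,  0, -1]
A Jordan chain for λ = -1 of length 2:
v_1 = (0, 0, -1, 0)ᵀ
v_2 = (1, 0, 0, 0)ᵀ

Let N = A − (-1)·I. We want v_2 with N^2 v_2 = 0 but N^1 v_2 ≠ 0; then v_{j-1} := N · v_j for j = 2, …, 2.

Pick v_2 = (1, 0, 0, 0)ᵀ.
Then v_1 = N · v_2 = (0, 0, -1, 0)ᵀ.

Sanity check: (A − (-1)·I) v_1 = (0, 0, 0, 0)ᵀ = 0. ✓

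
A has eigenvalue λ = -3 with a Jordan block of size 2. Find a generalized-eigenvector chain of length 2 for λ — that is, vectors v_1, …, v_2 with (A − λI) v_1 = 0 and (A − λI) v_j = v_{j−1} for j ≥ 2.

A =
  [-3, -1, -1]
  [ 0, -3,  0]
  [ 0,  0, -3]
A Jordan chain for λ = -3 of length 2:
v_1 = (-1, 0, 0)ᵀ
v_2 = (0, 1, 0)ᵀ

Let N = A − (-3)·I. We want v_2 with N^2 v_2 = 0 but N^1 v_2 ≠ 0; then v_{j-1} := N · v_j for j = 2, …, 2.

Pick v_2 = (0, 1, 0)ᵀ.
Then v_1 = N · v_2 = (-1, 0, 0)ᵀ.

Sanity check: (A − (-3)·I) v_1 = (0, 0, 0)ᵀ = 0. ✓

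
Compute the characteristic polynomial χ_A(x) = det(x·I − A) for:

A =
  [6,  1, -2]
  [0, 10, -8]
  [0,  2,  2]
x^3 - 18*x^2 + 108*x - 216

Expanding det(x·I − A) (e.g. by cofactor expansion or by noting that A is similar to its Jordan form J, which has the same characteristic polynomial as A) gives
  χ_A(x) = x^3 - 18*x^2 + 108*x - 216
which factors as (x - 6)^3. The eigenvalues (with algebraic multiplicities) are λ = 6 with multiplicity 3.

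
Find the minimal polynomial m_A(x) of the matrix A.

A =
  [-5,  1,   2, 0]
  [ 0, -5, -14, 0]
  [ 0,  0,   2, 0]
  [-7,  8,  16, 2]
x^3 + 8*x^2 + 5*x - 50

The characteristic polynomial is χ_A(x) = (x - 2)^2*(x + 5)^2, so the eigenvalues are known. The minimal polynomial is
  m_A(x) = Π_λ (x − λ)^{k_λ}
where k_λ is the size of the *largest* Jordan block for λ (equivalently, the smallest k with (A − λI)^k v = 0 for every generalised eigenvector v of λ).

  λ = -5: largest Jordan block has size 2, contributing (x + 5)^2
  λ = 2: largest Jordan block has size 1, contributing (x − 2)

So m_A(x) = (x - 2)*(x + 5)^2 = x^3 + 8*x^2 + 5*x - 50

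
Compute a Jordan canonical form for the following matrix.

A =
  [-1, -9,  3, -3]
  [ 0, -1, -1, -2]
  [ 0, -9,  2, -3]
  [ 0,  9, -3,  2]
J_1(-1) ⊕ J_1(-1) ⊕ J_2(2)

The characteristic polynomial is
  det(x·I − A) = x^4 - 2*x^3 - 3*x^2 + 4*x + 4 = (x - 2)^2*(x + 1)^2

Eigenvalues and multiplicities (the geometric multiplicity of λ is n − rank(A − λI), which equals the number of Jordan blocks for λ):
  λ = -1: algebraic multiplicity = 2, geometric multiplicity = 2
  λ = 2: algebraic multiplicity = 2, geometric multiplicity = 1

Determining the block sizes for each eigenvalue:
  λ = -1: gm = am = 2, so every block has size 1 → block sizes [1, 1]
  λ = 2: one block (gm = 1), so the single block has size am = 2 → block sizes [2]

Assembling the blocks gives a Jordan form
J =
  [-1,  0, 0, 0]
  [ 0, -1, 0, 0]
  [ 0,  0, 2, 1]
  [ 0,  0, 0, 2]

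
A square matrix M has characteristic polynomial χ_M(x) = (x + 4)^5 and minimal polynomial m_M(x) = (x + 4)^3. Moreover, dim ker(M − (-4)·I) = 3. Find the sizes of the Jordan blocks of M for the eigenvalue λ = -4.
Block sizes for λ = -4: [3, 1, 1]

Step 1 — from the characteristic polynomial, algebraic multiplicity of λ = -4 is 5. From dim ker(M − (-4)·I) = 3, there are exactly 3 Jordan blocks for λ = -4.
Step 2 — from the minimal polynomial, the factor (x + 4)^3 tells us the largest block for λ = -4 has size 3.
Step 3 — with total size 5, 3 blocks, and largest block 3, the block sizes (in nonincreasing order) are [3, 1, 1].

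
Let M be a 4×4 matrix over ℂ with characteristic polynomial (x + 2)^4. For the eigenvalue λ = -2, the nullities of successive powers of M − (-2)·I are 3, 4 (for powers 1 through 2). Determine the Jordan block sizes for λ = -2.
Block sizes for λ = -2: [2, 1, 1]

From the dimensions of kernels of powers, the number of Jordan blocks of size at least j is d_j − d_{j−1} where d_j = dim ker(N^j) (with d_0 = 0). Computing the differences gives [3, 1].
The number of blocks of size exactly k is (#blocks of size ≥ k) − (#blocks of size ≥ k + 1), so the partition is: 2 block(s) of size 1, 1 block(s) of size 2.
In nonincreasing order the block sizes are [2, 1, 1].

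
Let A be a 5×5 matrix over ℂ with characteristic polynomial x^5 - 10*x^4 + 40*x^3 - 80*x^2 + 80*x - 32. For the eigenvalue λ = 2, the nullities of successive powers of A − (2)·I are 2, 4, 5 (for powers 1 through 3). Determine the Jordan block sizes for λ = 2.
Block sizes for λ = 2: [3, 2]

From the dimensions of kernels of powers, the number of Jordan blocks of size at least j is d_j − d_{j−1} where d_j = dim ker(N^j) (with d_0 = 0). Computing the differences gives [2, 2, 1].
The number of blocks of size exactly k is (#blocks of size ≥ k) − (#blocks of size ≥ k + 1), so the partition is: 1 block(s) of size 2, 1 block(s) of size 3.
In nonincreasing order the block sizes are [3, 2].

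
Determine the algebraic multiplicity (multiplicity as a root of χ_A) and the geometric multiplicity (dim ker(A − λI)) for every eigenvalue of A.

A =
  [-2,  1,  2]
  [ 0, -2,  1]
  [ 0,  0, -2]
λ = -2: alg = 3, geom = 1

Step 1 — factor the characteristic polynomial to read off the algebraic multiplicities:
  χ_A(x) = (x + 2)^3

Step 2 — compute geometric multiplicities via the rank-nullity identity g(λ) = n − rank(A − λI):
  rank(A − (-2)·I) = 2, so dim ker(A − (-2)·I) = n − 2 = 1

Summary:
  λ = -2: algebraic multiplicity = 3, geometric multiplicity = 1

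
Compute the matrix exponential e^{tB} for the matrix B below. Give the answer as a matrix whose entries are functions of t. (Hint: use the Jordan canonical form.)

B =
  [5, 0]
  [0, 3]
e^{tB} =
  [exp(5*t), 0]
  [0, exp(3*t)]

Strategy: write B = P · J · P⁻¹ where J is a Jordan canonical form, so e^{tB} = P · e^{tJ} · P⁻¹, and e^{tJ} can be computed block-by-block.

B has Jordan form
J =
  [3, 0]
  [0, 5]
(up to reordering of blocks).

Per-block formulas:
  For a 1×1 block at λ = 5: exp(t · [5]) = [e^(5t)].
  For a 1×1 block at λ = 3: exp(t · [3]) = [e^(3t)].

After assembling e^{tJ} and conjugating by P, we get:

e^{tB} =
  [exp(5*t), 0]
  [0, exp(3*t)]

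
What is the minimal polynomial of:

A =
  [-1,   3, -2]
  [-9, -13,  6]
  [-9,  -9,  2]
x^2 + 8*x + 16

The characteristic polynomial is χ_A(x) = (x + 4)^3, so the eigenvalues are known. The minimal polynomial is
  m_A(x) = Π_λ (x − λ)^{k_λ}
where k_λ is the size of the *largest* Jordan block for λ (equivalently, the smallest k with (A − λI)^k v = 0 for every generalised eigenvector v of λ).

  λ = -4: largest Jordan block has size 2, contributing (x + 4)^2

So m_A(x) = (x + 4)^2 = x^2 + 8*x + 16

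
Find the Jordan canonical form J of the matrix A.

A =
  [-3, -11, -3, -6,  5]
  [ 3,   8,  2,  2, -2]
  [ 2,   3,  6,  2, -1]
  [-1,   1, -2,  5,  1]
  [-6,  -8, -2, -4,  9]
J_3(5) ⊕ J_2(5)

The characteristic polynomial is
  det(x·I − A) = x^5 - 25*x^4 + 250*x^3 - 1250*x^2 + 3125*x - 3125 = (x - 5)^5

Eigenvalues and multiplicities (the geometric multiplicity of λ is n − rank(A − λI), which equals the number of Jordan blocks for λ):
  λ = 5: algebraic multiplicity = 5, geometric multiplicity = 2

Determining the block sizes for each eigenvalue:
  λ = 5: with am = 5 and gm = 2, the partition is not yet determined (e.g. several partitions of 5 into 2 parts exist). Let N = A − (5)·I. Computing rank(N^1) = 3, rank(N^2) = 1, rank(N^3) = 0; the number of blocks of size ≥ j is rank(N^{j−1}) − rank(N^j), giving [2, 2, 1]. So we have 1 block(s) of size 3, 1 block(s) of size 2 → block sizes [3, 2]

Assembling the blocks gives a Jordan form
J =
  [5, 1, 0, 0, 0]
  [0, 5, 1, 0, 0]
  [0, 0, 5, 0, 0]
  [0, 0, 0, 5, 1]
  [0, 0, 0, 0, 5]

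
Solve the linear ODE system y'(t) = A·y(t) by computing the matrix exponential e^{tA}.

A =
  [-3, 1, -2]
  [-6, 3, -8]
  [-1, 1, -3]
e^{tA} =
  [-2*t*exp(-t) + exp(-t), t*exp(-t), -2*t*exp(-t)]
  [-2*t^2*exp(-t) - 6*t*exp(-t), t^2*exp(-t) + 4*t*exp(-t) + exp(-t), -2*t^2*exp(-t) - 8*t*exp(-t)]
  [-t^2*exp(-t) - t*exp(-t), t^2*exp(-t)/2 + t*exp(-t), -t^2*exp(-t) - 2*t*exp(-t) + exp(-t)]

Strategy: write A = P · J · P⁻¹ where J is a Jordan canonical form, so e^{tA} = P · e^{tJ} · P⁻¹, and e^{tJ} can be computed block-by-block.

A has Jordan form
J =
  [-1,  1,  0]
  [ 0, -1,  1]
  [ 0,  0, -1]
(up to reordering of blocks).

Per-block formulas:
  For a 3×3 Jordan block J_3(-1): exp(t · J_3(-1)) = e^(-1t)·(I + t·N + (t^2/2)·N^2), where N is the 3×3 nilpotent shift.

After assembling e^{tJ} and conjugating by P, we get:

e^{tA} =
  [-2*t*exp(-t) + exp(-t), t*exp(-t), -2*t*exp(-t)]
  [-2*t^2*exp(-t) - 6*t*exp(-t), t^2*exp(-t) + 4*t*exp(-t) + exp(-t), -2*t^2*exp(-t) - 8*t*exp(-t)]
  [-t^2*exp(-t) - t*exp(-t), t^2*exp(-t)/2 + t*exp(-t), -t^2*exp(-t) - 2*t*exp(-t) + exp(-t)]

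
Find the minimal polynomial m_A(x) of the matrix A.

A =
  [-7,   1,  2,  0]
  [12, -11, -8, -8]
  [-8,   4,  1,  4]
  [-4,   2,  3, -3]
x^2 + 10*x + 25

The characteristic polynomial is χ_A(x) = (x + 5)^4, so the eigenvalues are known. The minimal polynomial is
  m_A(x) = Π_λ (x − λ)^{k_λ}
where k_λ is the size of the *largest* Jordan block for λ (equivalently, the smallest k with (A − λI)^k v = 0 for every generalised eigenvector v of λ).

  λ = -5: largest Jordan block has size 2, contributing (x + 5)^2

So m_A(x) = (x + 5)^2 = x^2 + 10*x + 25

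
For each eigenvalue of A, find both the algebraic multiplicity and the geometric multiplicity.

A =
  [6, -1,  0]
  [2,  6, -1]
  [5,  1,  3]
λ = 5: alg = 3, geom = 1

Step 1 — factor the characteristic polynomial to read off the algebraic multiplicities:
  χ_A(x) = (x - 5)^3

Step 2 — compute geometric multiplicities via the rank-nullity identity g(λ) = n − rank(A − λI):
  rank(A − (5)·I) = 2, so dim ker(A − (5)·I) = n − 2 = 1

Summary:
  λ = 5: algebraic multiplicity = 3, geometric multiplicity = 1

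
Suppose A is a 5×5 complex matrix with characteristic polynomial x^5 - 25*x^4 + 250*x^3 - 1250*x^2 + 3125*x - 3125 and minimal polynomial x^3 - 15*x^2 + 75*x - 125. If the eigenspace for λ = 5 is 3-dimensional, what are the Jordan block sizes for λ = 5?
Block sizes for λ = 5: [3, 1, 1]

Step 1 — from the characteristic polynomial, algebraic multiplicity of λ = 5 is 5. From dim ker(A − (5)·I) = 3, there are exactly 3 Jordan blocks for λ = 5.
Step 2 — from the minimal polynomial, the factor (x − 5)^3 tells us the largest block for λ = 5 has size 3.
Step 3 — with total size 5, 3 blocks, and largest block 3, the block sizes (in nonincreasing order) are [3, 1, 1].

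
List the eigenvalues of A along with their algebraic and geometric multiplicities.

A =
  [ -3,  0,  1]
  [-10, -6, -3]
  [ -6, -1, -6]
λ = -5: alg = 3, geom = 1

Step 1 — factor the characteristic polynomial to read off the algebraic multiplicities:
  χ_A(x) = (x + 5)^3

Step 2 — compute geometric multiplicities via the rank-nullity identity g(λ) = n − rank(A − λI):
  rank(A − (-5)·I) = 2, so dim ker(A − (-5)·I) = n − 2 = 1

Summary:
  λ = -5: algebraic multiplicity = 3, geometric multiplicity = 1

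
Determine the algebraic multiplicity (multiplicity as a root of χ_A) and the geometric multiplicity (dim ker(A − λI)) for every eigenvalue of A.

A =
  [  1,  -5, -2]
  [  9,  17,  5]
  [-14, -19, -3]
λ = 5: alg = 3, geom = 1

Step 1 — factor the characteristic polynomial to read off the algebraic multiplicities:
  χ_A(x) = (x - 5)^3

Step 2 — compute geometric multiplicities via the rank-nullity identity g(λ) = n − rank(A − λI):
  rank(A − (5)·I) = 2, so dim ker(A − (5)·I) = n − 2 = 1

Summary:
  λ = 5: algebraic multiplicity = 3, geometric multiplicity = 1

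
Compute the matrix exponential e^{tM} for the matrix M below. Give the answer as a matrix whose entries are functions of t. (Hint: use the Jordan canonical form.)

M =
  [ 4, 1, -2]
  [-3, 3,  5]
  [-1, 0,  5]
e^{tM} =
  [-t^2*exp(4*t)/2 + exp(4*t), -t^2*exp(4*t)/2 + t*exp(4*t), 3*t^2*exp(4*t)/2 - 2*t*exp(4*t)]
  [-t^2*exp(4*t) - 3*t*exp(4*t), -t^2*exp(4*t) - t*exp(4*t) + exp(4*t), 3*t^2*exp(4*t) + 5*t*exp(4*t)]
  [-t^2*exp(4*t)/2 - t*exp(4*t), -t^2*exp(4*t)/2, 3*t^2*exp(4*t)/2 + t*exp(4*t) + exp(4*t)]

Strategy: write M = P · J · P⁻¹ where J is a Jordan canonical form, so e^{tM} = P · e^{tJ} · P⁻¹, and e^{tJ} can be computed block-by-block.

M has Jordan form
J =
  [4, 1, 0]
  [0, 4, 1]
  [0, 0, 4]
(up to reordering of blocks).

Per-block formulas:
  For a 3×3 Jordan block J_3(4): exp(t · J_3(4)) = e^(4t)·(I + t·N + (t^2/2)·N^2), where N is the 3×3 nilpotent shift.

After assembling e^{tJ} and conjugating by P, we get:

e^{tM} =
  [-t^2*exp(4*t)/2 + exp(4*t), -t^2*exp(4*t)/2 + t*exp(4*t), 3*t^2*exp(4*t)/2 - 2*t*exp(4*t)]
  [-t^2*exp(4*t) - 3*t*exp(4*t), -t^2*exp(4*t) - t*exp(4*t) + exp(4*t), 3*t^2*exp(4*t) + 5*t*exp(4*t)]
  [-t^2*exp(4*t)/2 - t*exp(4*t), -t^2*exp(4*t)/2, 3*t^2*exp(4*t)/2 + t*exp(4*t) + exp(4*t)]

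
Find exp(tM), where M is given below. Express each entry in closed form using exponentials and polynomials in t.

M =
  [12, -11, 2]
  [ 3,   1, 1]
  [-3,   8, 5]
e^{tM} =
  [-3*t^2*exp(6*t)/2 + 6*t*exp(6*t) + exp(6*t), 5*t^2*exp(6*t)/2 - 11*t*exp(6*t), -t^2*exp(6*t)/2 + 2*t*exp(6*t)]
  [3*t*exp(6*t), -5*t*exp(6*t) + exp(6*t), t*exp(6*t)]
  [9*t^2*exp(6*t)/2 - 3*t*exp(6*t), -15*t^2*exp(6*t)/2 + 8*t*exp(6*t), 3*t^2*exp(6*t)/2 - t*exp(6*t) + exp(6*t)]

Strategy: write M = P · J · P⁻¹ where J is a Jordan canonical form, so e^{tM} = P · e^{tJ} · P⁻¹, and e^{tJ} can be computed block-by-block.

M has Jordan form
J =
  [6, 1, 0]
  [0, 6, 1]
  [0, 0, 6]
(up to reordering of blocks).

Per-block formulas:
  For a 3×3 Jordan block J_3(6): exp(t · J_3(6)) = e^(6t)·(I + t·N + (t^2/2)·N^2), where N is the 3×3 nilpotent shift.

After assembling e^{tJ} and conjugating by P, we get:

e^{tM} =
  [-3*t^2*exp(6*t)/2 + 6*t*exp(6*t) + exp(6*t), 5*t^2*exp(6*t)/2 - 11*t*exp(6*t), -t^2*exp(6*t)/2 + 2*t*exp(6*t)]
  [3*t*exp(6*t), -5*t*exp(6*t) + exp(6*t), t*exp(6*t)]
  [9*t^2*exp(6*t)/2 - 3*t*exp(6*t), -15*t^2*exp(6*t)/2 + 8*t*exp(6*t), 3*t^2*exp(6*t)/2 - t*exp(6*t) + exp(6*t)]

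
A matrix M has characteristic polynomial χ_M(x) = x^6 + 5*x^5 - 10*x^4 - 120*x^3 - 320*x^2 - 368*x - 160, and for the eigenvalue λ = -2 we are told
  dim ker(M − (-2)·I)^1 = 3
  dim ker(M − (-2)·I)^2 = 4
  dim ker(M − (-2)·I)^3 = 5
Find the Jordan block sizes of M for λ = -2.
Block sizes for λ = -2: [3, 1, 1]

From the dimensions of kernels of powers, the number of Jordan blocks of size at least j is d_j − d_{j−1} where d_j = dim ker(N^j) (with d_0 = 0). Computing the differences gives [3, 1, 1].
The number of blocks of size exactly k is (#blocks of size ≥ k) − (#blocks of size ≥ k + 1), so the partition is: 2 block(s) of size 1, 1 block(s) of size 3.
In nonincreasing order the block sizes are [3, 1, 1].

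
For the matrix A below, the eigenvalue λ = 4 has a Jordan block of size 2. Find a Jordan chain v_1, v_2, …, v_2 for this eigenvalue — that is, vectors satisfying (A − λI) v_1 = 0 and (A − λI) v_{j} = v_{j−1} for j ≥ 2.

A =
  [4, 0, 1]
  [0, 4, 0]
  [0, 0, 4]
A Jordan chain for λ = 4 of length 2:
v_1 = (1, 0, 0)ᵀ
v_2 = (0, 0, 1)ᵀ

Let N = A − (4)·I. We want v_2 with N^2 v_2 = 0 but N^1 v_2 ≠ 0; then v_{j-1} := N · v_j for j = 2, …, 2.

Pick v_2 = (0, 0, 1)ᵀ.
Then v_1 = N · v_2 = (1, 0, 0)ᵀ.

Sanity check: (A − (4)·I) v_1 = (0, 0, 0)ᵀ = 0. ✓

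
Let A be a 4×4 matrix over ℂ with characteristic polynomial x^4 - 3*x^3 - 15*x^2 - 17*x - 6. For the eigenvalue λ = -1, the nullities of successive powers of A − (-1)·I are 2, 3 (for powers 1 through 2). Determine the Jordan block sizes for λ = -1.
Block sizes for λ = -1: [2, 1]

From the dimensions of kernels of powers, the number of Jordan blocks of size at least j is d_j − d_{j−1} where d_j = dim ker(N^j) (with d_0 = 0). Computing the differences gives [2, 1].
The number of blocks of size exactly k is (#blocks of size ≥ k) − (#blocks of size ≥ k + 1), so the partition is: 1 block(s) of size 1, 1 block(s) of size 2.
In nonincreasing order the block sizes are [2, 1].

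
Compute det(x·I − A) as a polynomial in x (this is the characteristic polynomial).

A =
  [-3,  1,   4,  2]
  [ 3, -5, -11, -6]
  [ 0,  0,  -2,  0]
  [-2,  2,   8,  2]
x^4 + 8*x^3 + 24*x^2 + 32*x + 16

Expanding det(x·I − A) (e.g. by cofactor expansion or by noting that A is similar to its Jordan form J, which has the same characteristic polynomial as A) gives
  χ_A(x) = x^4 + 8*x^3 + 24*x^2 + 32*x + 16
which factors as (x + 2)^4. The eigenvalues (with algebraic multiplicities) are λ = -2 with multiplicity 4.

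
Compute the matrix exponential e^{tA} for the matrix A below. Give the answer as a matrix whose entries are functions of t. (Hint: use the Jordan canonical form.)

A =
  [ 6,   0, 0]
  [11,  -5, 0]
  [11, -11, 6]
e^{tA} =
  [exp(6*t), 0, 0]
  [exp(6*t) - exp(-5*t), exp(-5*t), 0]
  [exp(6*t) - exp(-5*t), -exp(6*t) + exp(-5*t), exp(6*t)]

Strategy: write A = P · J · P⁻¹ where J is a Jordan canonical form, so e^{tA} = P · e^{tJ} · P⁻¹, and e^{tJ} can be computed block-by-block.

A has Jordan form
J =
  [-5, 0, 0]
  [ 0, 6, 0]
  [ 0, 0, 6]
(up to reordering of blocks).

Per-block formulas:
  For a 1×1 block at λ = -5: exp(t · [-5]) = [e^(-5t)].
  For a 1×1 block at λ = 6: exp(t · [6]) = [e^(6t)].

After assembling e^{tJ} and conjugating by P, we get:

e^{tA} =
  [exp(6*t), 0, 0]
  [exp(6*t) - exp(-5*t), exp(-5*t), 0]
  [exp(6*t) - exp(-5*t), -exp(6*t) + exp(-5*t), exp(6*t)]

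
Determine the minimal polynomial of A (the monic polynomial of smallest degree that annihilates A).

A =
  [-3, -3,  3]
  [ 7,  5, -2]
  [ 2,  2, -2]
x^3

The characteristic polynomial is χ_A(x) = x^3, so the eigenvalues are known. The minimal polynomial is
  m_A(x) = Π_λ (x − λ)^{k_λ}
where k_λ is the size of the *largest* Jordan block for λ (equivalently, the smallest k with (A − λI)^k v = 0 for every generalised eigenvector v of λ).

  λ = 0: largest Jordan block has size 3, contributing (x − 0)^3

So m_A(x) = x^3 = x^3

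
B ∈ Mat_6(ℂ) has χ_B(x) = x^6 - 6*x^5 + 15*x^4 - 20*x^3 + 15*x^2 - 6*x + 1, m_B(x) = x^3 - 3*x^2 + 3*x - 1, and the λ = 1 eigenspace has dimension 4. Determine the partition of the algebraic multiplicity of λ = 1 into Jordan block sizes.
Block sizes for λ = 1: [3, 1, 1, 1]

Step 1 — from the characteristic polynomial, algebraic multiplicity of λ = 1 is 6. From dim ker(B − (1)·I) = 4, there are exactly 4 Jordan blocks for λ = 1.
Step 2 — from the minimal polynomial, the factor (x − 1)^3 tells us the largest block for λ = 1 has size 3.
Step 3 — with total size 6, 4 blocks, and largest block 3, the block sizes (in nonincreasing order) are [3, 1, 1, 1].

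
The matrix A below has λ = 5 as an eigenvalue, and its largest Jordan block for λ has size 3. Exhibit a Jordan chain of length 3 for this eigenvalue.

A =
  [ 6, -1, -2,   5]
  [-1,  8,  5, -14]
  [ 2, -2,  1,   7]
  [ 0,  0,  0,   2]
A Jordan chain for λ = 5 of length 3:
v_1 = (-2, 6, -4, 0)ᵀ
v_2 = (1, -1, 2, 0)ᵀ
v_3 = (1, 0, 0, 0)ᵀ

Let N = A − (5)·I. We want v_3 with N^3 v_3 = 0 but N^2 v_3 ≠ 0; then v_{j-1} := N · v_j for j = 3, …, 2.

Pick v_3 = (1, 0, 0, 0)ᵀ.
Then v_2 = N · v_3 = (1, -1, 2, 0)ᵀ.
Then v_1 = N · v_2 = (-2, 6, -4, 0)ᵀ.

Sanity check: (A − (5)·I) v_1 = (0, 0, 0, 0)ᵀ = 0. ✓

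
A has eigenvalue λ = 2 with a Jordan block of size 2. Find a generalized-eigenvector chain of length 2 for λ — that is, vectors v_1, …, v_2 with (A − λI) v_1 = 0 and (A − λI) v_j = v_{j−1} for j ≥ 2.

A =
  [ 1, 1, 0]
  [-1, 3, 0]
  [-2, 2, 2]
A Jordan chain for λ = 2 of length 2:
v_1 = (-1, -1, -2)ᵀ
v_2 = (1, 0, 0)ᵀ

Let N = A − (2)·I. We want v_2 with N^2 v_2 = 0 but N^1 v_2 ≠ 0; then v_{j-1} := N · v_j for j = 2, …, 2.

Pick v_2 = (1, 0, 0)ᵀ.
Then v_1 = N · v_2 = (-1, -1, -2)ᵀ.

Sanity check: (A − (2)·I) v_1 = (0, 0, 0)ᵀ = 0. ✓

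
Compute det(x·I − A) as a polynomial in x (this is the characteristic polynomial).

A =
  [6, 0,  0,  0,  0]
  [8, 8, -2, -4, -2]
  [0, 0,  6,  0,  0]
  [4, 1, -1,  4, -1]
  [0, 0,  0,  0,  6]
x^5 - 30*x^4 + 360*x^3 - 2160*x^2 + 6480*x - 7776

Expanding det(x·I − A) (e.g. by cofactor expansion or by noting that A is similar to its Jordan form J, which has the same characteristic polynomial as A) gives
  χ_A(x) = x^5 - 30*x^4 + 360*x^3 - 2160*x^2 + 6480*x - 7776
which factors as (x - 6)^5. The eigenvalues (with algebraic multiplicities) are λ = 6 with multiplicity 5.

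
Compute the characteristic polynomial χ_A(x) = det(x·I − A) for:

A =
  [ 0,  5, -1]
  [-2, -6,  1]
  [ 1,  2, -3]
x^3 + 9*x^2 + 27*x + 27

Expanding det(x·I − A) (e.g. by cofactor expansion or by noting that A is similar to its Jordan form J, which has the same characteristic polynomial as A) gives
  χ_A(x) = x^3 + 9*x^2 + 27*x + 27
which factors as (x + 3)^3. The eigenvalues (with algebraic multiplicities) are λ = -3 with multiplicity 3.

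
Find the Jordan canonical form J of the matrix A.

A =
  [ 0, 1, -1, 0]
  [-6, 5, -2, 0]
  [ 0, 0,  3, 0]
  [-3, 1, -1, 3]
J_1(2) ⊕ J_1(3) ⊕ J_1(3) ⊕ J_1(3)

The characteristic polynomial is
  det(x·I − A) = x^4 - 11*x^3 + 45*x^2 - 81*x + 54 = (x - 3)^3*(x - 2)

Eigenvalues and multiplicities (the geometric multiplicity of λ is n − rank(A − λI), which equals the number of Jordan blocks for λ):
  λ = 2: algebraic multiplicity = 1, geometric multiplicity = 1
  λ = 3: algebraic multiplicity = 3, geometric multiplicity = 3

Determining the block sizes for each eigenvalue:
  λ = 2: one block (gm = 1), so the single block has size am = 1 → block sizes [1]
  λ = 3: gm = am = 3, so every block has size 1 → block sizes [1, 1, 1]

Assembling the blocks gives a Jordan form
J =
  [2, 0, 0, 0]
  [0, 3, 0, 0]
  [0, 0, 3, 0]
  [0, 0, 0, 3]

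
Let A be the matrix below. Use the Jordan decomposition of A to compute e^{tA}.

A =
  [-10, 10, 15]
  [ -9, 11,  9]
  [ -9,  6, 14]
e^{tA} =
  [-15*t*exp(5*t) + exp(5*t), 10*t*exp(5*t), 15*t*exp(5*t)]
  [-9*t*exp(5*t), 6*t*exp(5*t) + exp(5*t), 9*t*exp(5*t)]
  [-9*t*exp(5*t), 6*t*exp(5*t), 9*t*exp(5*t) + exp(5*t)]

Strategy: write A = P · J · P⁻¹ where J is a Jordan canonical form, so e^{tA} = P · e^{tJ} · P⁻¹, and e^{tJ} can be computed block-by-block.

A has Jordan form
J =
  [5, 1, 0]
  [0, 5, 0]
  [0, 0, 5]
(up to reordering of blocks).

Per-block formulas:
  For a 1×1 block at λ = 5: exp(t · [5]) = [e^(5t)].
  For a 2×2 Jordan block J_2(5): exp(t · J_2(5)) = e^(5t)·(I + t·N), where N is the 2×2 nilpotent shift.

After assembling e^{tJ} and conjugating by P, we get:

e^{tA} =
  [-15*t*exp(5*t) + exp(5*t), 10*t*exp(5*t), 15*t*exp(5*t)]
  [-9*t*exp(5*t), 6*t*exp(5*t) + exp(5*t), 9*t*exp(5*t)]
  [-9*t*exp(5*t), 6*t*exp(5*t), 9*t*exp(5*t) + exp(5*t)]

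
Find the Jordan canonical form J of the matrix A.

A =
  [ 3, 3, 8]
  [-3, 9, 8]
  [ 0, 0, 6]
J_2(6) ⊕ J_1(6)

The characteristic polynomial is
  det(x·I − A) = x^3 - 18*x^2 + 108*x - 216 = (x - 6)^3

Eigenvalues and multiplicities (the geometric multiplicity of λ is n − rank(A − λI), which equals the number of Jordan blocks for λ):
  λ = 6: algebraic multiplicity = 3, geometric multiplicity = 2

Determining the block sizes for each eigenvalue:
  λ = 6: 2 blocks summing to 3 forces exactly one block of size 2 and the rest size 1 → block sizes [2, 1]

Assembling the blocks gives a Jordan form
J =
  [6, 1, 0]
  [0, 6, 0]
  [0, 0, 6]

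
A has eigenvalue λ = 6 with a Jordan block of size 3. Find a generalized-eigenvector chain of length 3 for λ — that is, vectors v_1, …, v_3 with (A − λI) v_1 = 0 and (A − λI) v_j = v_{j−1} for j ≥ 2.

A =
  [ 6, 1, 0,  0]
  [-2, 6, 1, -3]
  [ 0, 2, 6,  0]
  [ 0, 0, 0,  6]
A Jordan chain for λ = 6 of length 3:
v_1 = (-2, 0, -4, 0)ᵀ
v_2 = (0, -2, 0, 0)ᵀ
v_3 = (1, 0, 0, 0)ᵀ

Let N = A − (6)·I. We want v_3 with N^3 v_3 = 0 but N^2 v_3 ≠ 0; then v_{j-1} := N · v_j for j = 3, …, 2.

Pick v_3 = (1, 0, 0, 0)ᵀ.
Then v_2 = N · v_3 = (0, -2, 0, 0)ᵀ.
Then v_1 = N · v_2 = (-2, 0, -4, 0)ᵀ.

Sanity check: (A − (6)·I) v_1 = (0, 0, 0, 0)ᵀ = 0. ✓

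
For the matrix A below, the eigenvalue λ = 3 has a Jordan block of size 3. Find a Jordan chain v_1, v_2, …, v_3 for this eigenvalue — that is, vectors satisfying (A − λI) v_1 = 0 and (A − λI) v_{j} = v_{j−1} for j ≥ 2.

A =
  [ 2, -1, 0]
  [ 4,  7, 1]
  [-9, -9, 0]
A Jordan chain for λ = 3 of length 3:
v_1 = (-3, 3, 0)ᵀ
v_2 = (-1, 4, -9)ᵀ
v_3 = (1, 0, 0)ᵀ

Let N = A − (3)·I. We want v_3 with N^3 v_3 = 0 but N^2 v_3 ≠ 0; then v_{j-1} := N · v_j for j = 3, …, 2.

Pick v_3 = (1, 0, 0)ᵀ.
Then v_2 = N · v_3 = (-1, 4, -9)ᵀ.
Then v_1 = N · v_2 = (-3, 3, 0)ᵀ.

Sanity check: (A − (3)·I) v_1 = (0, 0, 0)ᵀ = 0. ✓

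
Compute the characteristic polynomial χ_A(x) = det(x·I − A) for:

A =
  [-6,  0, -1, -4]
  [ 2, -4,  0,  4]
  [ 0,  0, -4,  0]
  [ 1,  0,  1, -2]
x^4 + 16*x^3 + 96*x^2 + 256*x + 256

Expanding det(x·I − A) (e.g. by cofactor expansion or by noting that A is similar to its Jordan form J, which has the same characteristic polynomial as A) gives
  χ_A(x) = x^4 + 16*x^3 + 96*x^2 + 256*x + 256
which factors as (x + 4)^4. The eigenvalues (with algebraic multiplicities) are λ = -4 with multiplicity 4.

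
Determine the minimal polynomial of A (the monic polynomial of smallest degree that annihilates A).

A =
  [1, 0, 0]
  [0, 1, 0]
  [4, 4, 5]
x^2 - 6*x + 5

The characteristic polynomial is χ_A(x) = (x - 5)*(x - 1)^2, so the eigenvalues are known. The minimal polynomial is
  m_A(x) = Π_λ (x − λ)^{k_λ}
where k_λ is the size of the *largest* Jordan block for λ (equivalently, the smallest k with (A − λI)^k v = 0 for every generalised eigenvector v of λ).

  λ = 1: largest Jordan block has size 1, contributing (x − 1)
  λ = 5: largest Jordan block has size 1, contributing (x − 5)

So m_A(x) = (x - 5)*(x - 1) = x^2 - 6*x + 5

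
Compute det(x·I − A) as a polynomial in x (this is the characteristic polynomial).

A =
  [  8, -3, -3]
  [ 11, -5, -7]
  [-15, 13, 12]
x^3 - 15*x^2 + 75*x - 125

Expanding det(x·I − A) (e.g. by cofactor expansion or by noting that A is similar to its Jordan form J, which has the same characteristic polynomial as A) gives
  χ_A(x) = x^3 - 15*x^2 + 75*x - 125
which factors as (x - 5)^3. The eigenvalues (with algebraic multiplicities) are λ = 5 with multiplicity 3.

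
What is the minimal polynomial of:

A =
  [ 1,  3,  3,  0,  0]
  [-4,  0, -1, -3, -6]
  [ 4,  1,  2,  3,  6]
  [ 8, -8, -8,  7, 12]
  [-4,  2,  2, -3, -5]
x^2 - 2*x + 1

The characteristic polynomial is χ_A(x) = (x - 1)^5, so the eigenvalues are known. The minimal polynomial is
  m_A(x) = Π_λ (x − λ)^{k_λ}
where k_λ is the size of the *largest* Jordan block for λ (equivalently, the smallest k with (A − λI)^k v = 0 for every generalised eigenvector v of λ).

  λ = 1: largest Jordan block has size 2, contributing (x − 1)^2

So m_A(x) = (x - 1)^2 = x^2 - 2*x + 1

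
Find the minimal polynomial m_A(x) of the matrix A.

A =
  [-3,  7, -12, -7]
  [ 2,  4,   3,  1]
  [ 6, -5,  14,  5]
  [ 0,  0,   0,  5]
x^3 - 15*x^2 + 75*x - 125

The characteristic polynomial is χ_A(x) = (x - 5)^4, so the eigenvalues are known. The minimal polynomial is
  m_A(x) = Π_λ (x − λ)^{k_λ}
where k_λ is the size of the *largest* Jordan block for λ (equivalently, the smallest k with (A − λI)^k v = 0 for every generalised eigenvector v of λ).

  λ = 5: largest Jordan block has size 3, contributing (x − 5)^3

So m_A(x) = (x - 5)^3 = x^3 - 15*x^2 + 75*x - 125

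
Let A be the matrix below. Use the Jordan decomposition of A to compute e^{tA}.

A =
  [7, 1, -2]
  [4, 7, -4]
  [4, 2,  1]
e^{tA} =
  [2*t*exp(5*t) + exp(5*t), t*exp(5*t), -2*t*exp(5*t)]
  [4*t*exp(5*t), 2*t*exp(5*t) + exp(5*t), -4*t*exp(5*t)]
  [4*t*exp(5*t), 2*t*exp(5*t), -4*t*exp(5*t) + exp(5*t)]

Strategy: write A = P · J · P⁻¹ where J is a Jordan canonical form, so e^{tA} = P · e^{tJ} · P⁻¹, and e^{tJ} can be computed block-by-block.

A has Jordan form
J =
  [5, 1, 0]
  [0, 5, 0]
  [0, 0, 5]
(up to reordering of blocks).

Per-block formulas:
  For a 1×1 block at λ = 5: exp(t · [5]) = [e^(5t)].
  For a 2×2 Jordan block J_2(5): exp(t · J_2(5)) = e^(5t)·(I + t·N), where N is the 2×2 nilpotent shift.

After assembling e^{tJ} and conjugating by P, we get:

e^{tA} =
  [2*t*exp(5*t) + exp(5*t), t*exp(5*t), -2*t*exp(5*t)]
  [4*t*exp(5*t), 2*t*exp(5*t) + exp(5*t), -4*t*exp(5*t)]
  [4*t*exp(5*t), 2*t*exp(5*t), -4*t*exp(5*t) + exp(5*t)]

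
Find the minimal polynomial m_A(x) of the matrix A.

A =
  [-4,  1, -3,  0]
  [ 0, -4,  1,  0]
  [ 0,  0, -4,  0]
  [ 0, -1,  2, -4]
x^3 + 12*x^2 + 48*x + 64

The characteristic polynomial is χ_A(x) = (x + 4)^4, so the eigenvalues are known. The minimal polynomial is
  m_A(x) = Π_λ (x − λ)^{k_λ}
where k_λ is the size of the *largest* Jordan block for λ (equivalently, the smallest k with (A − λI)^k v = 0 for every generalised eigenvector v of λ).

  λ = -4: largest Jordan block has size 3, contributing (x + 4)^3

So m_A(x) = (x + 4)^3 = x^3 + 12*x^2 + 48*x + 64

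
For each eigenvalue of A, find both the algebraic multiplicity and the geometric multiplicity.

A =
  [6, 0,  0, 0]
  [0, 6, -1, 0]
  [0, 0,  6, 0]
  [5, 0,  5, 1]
λ = 1: alg = 1, geom = 1; λ = 6: alg = 3, geom = 2

Step 1 — factor the characteristic polynomial to read off the algebraic multiplicities:
  χ_A(x) = (x - 6)^3*(x - 1)

Step 2 — compute geometric multiplicities via the rank-nullity identity g(λ) = n − rank(A − λI):
  rank(A − (1)·I) = 3, so dim ker(A − (1)·I) = n − 3 = 1
  rank(A − (6)·I) = 2, so dim ker(A − (6)·I) = n − 2 = 2

Summary:
  λ = 1: algebraic multiplicity = 1, geometric multiplicity = 1
  λ = 6: algebraic multiplicity = 3, geometric multiplicity = 2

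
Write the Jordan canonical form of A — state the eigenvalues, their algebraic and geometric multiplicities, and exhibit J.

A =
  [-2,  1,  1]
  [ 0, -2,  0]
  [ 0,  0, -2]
J_2(-2) ⊕ J_1(-2)

The characteristic polynomial is
  det(x·I − A) = x^3 + 6*x^2 + 12*x + 8 = (x + 2)^3

Eigenvalues and multiplicities (the geometric multiplicity of λ is n − rank(A − λI), which equals the number of Jordan blocks for λ):
  λ = -2: algebraic multiplicity = 3, geometric multiplicity = 2

Determining the block sizes for each eigenvalue:
  λ = -2: 2 blocks summing to 3 forces exactly one block of size 2 and the rest size 1 → block sizes [2, 1]

Assembling the blocks gives a Jordan form
J =
  [-2,  1,  0]
  [ 0, -2,  0]
  [ 0,  0, -2]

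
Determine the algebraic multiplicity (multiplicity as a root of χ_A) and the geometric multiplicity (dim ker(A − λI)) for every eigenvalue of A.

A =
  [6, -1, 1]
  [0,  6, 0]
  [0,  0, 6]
λ = 6: alg = 3, geom = 2

Step 1 — factor the characteristic polynomial to read off the algebraic multiplicities:
  χ_A(x) = (x - 6)^3

Step 2 — compute geometric multiplicities via the rank-nullity identity g(λ) = n − rank(A − λI):
  rank(A − (6)·I) = 1, so dim ker(A − (6)·I) = n − 1 = 2

Summary:
  λ = 6: algebraic multiplicity = 3, geometric multiplicity = 2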